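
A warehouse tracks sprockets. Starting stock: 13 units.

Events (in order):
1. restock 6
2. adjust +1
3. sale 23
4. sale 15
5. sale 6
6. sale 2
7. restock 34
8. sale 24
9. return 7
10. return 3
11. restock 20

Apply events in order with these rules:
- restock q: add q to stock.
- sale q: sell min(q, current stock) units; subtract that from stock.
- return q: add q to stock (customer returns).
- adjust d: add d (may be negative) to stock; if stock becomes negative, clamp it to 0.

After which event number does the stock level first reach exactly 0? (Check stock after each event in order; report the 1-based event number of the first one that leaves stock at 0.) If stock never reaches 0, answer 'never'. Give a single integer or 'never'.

Processing events:
Start: stock = 13
  Event 1 (restock 6): 13 + 6 = 19
  Event 2 (adjust +1): 19 + 1 = 20
  Event 3 (sale 23): sell min(23,20)=20. stock: 20 - 20 = 0. total_sold = 20
  Event 4 (sale 15): sell min(15,0)=0. stock: 0 - 0 = 0. total_sold = 20
  Event 5 (sale 6): sell min(6,0)=0. stock: 0 - 0 = 0. total_sold = 20
  Event 6 (sale 2): sell min(2,0)=0. stock: 0 - 0 = 0. total_sold = 20
  Event 7 (restock 34): 0 + 34 = 34
  Event 8 (sale 24): sell min(24,34)=24. stock: 34 - 24 = 10. total_sold = 44
  Event 9 (return 7): 10 + 7 = 17
  Event 10 (return 3): 17 + 3 = 20
  Event 11 (restock 20): 20 + 20 = 40
Final: stock = 40, total_sold = 44

First zero at event 3.

Answer: 3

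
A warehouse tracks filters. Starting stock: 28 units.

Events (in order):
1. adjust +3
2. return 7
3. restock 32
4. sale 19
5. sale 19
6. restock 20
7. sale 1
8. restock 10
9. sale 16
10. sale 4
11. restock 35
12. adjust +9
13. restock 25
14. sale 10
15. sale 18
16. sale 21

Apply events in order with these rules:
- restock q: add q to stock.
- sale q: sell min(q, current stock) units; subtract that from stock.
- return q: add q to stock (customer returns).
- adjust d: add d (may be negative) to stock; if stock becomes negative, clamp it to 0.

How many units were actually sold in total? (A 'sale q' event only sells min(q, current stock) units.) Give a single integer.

Processing events:
Start: stock = 28
  Event 1 (adjust +3): 28 + 3 = 31
  Event 2 (return 7): 31 + 7 = 38
  Event 3 (restock 32): 38 + 32 = 70
  Event 4 (sale 19): sell min(19,70)=19. stock: 70 - 19 = 51. total_sold = 19
  Event 5 (sale 19): sell min(19,51)=19. stock: 51 - 19 = 32. total_sold = 38
  Event 6 (restock 20): 32 + 20 = 52
  Event 7 (sale 1): sell min(1,52)=1. stock: 52 - 1 = 51. total_sold = 39
  Event 8 (restock 10): 51 + 10 = 61
  Event 9 (sale 16): sell min(16,61)=16. stock: 61 - 16 = 45. total_sold = 55
  Event 10 (sale 4): sell min(4,45)=4. stock: 45 - 4 = 41. total_sold = 59
  Event 11 (restock 35): 41 + 35 = 76
  Event 12 (adjust +9): 76 + 9 = 85
  Event 13 (restock 25): 85 + 25 = 110
  Event 14 (sale 10): sell min(10,110)=10. stock: 110 - 10 = 100. total_sold = 69
  Event 15 (sale 18): sell min(18,100)=18. stock: 100 - 18 = 82. total_sold = 87
  Event 16 (sale 21): sell min(21,82)=21. stock: 82 - 21 = 61. total_sold = 108
Final: stock = 61, total_sold = 108

Answer: 108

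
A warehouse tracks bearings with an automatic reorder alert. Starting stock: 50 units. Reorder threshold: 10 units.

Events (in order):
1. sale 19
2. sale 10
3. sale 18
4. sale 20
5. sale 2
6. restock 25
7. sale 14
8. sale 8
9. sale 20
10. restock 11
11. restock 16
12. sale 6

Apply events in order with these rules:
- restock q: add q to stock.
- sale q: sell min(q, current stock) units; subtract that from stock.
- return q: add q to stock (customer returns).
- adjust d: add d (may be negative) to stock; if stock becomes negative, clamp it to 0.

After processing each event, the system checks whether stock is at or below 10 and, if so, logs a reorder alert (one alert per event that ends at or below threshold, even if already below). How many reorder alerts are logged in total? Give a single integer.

Processing events:
Start: stock = 50
  Event 1 (sale 19): sell min(19,50)=19. stock: 50 - 19 = 31. total_sold = 19
  Event 2 (sale 10): sell min(10,31)=10. stock: 31 - 10 = 21. total_sold = 29
  Event 3 (sale 18): sell min(18,21)=18. stock: 21 - 18 = 3. total_sold = 47
  Event 4 (sale 20): sell min(20,3)=3. stock: 3 - 3 = 0. total_sold = 50
  Event 5 (sale 2): sell min(2,0)=0. stock: 0 - 0 = 0. total_sold = 50
  Event 6 (restock 25): 0 + 25 = 25
  Event 7 (sale 14): sell min(14,25)=14. stock: 25 - 14 = 11. total_sold = 64
  Event 8 (sale 8): sell min(8,11)=8. stock: 11 - 8 = 3. total_sold = 72
  Event 9 (sale 20): sell min(20,3)=3. stock: 3 - 3 = 0. total_sold = 75
  Event 10 (restock 11): 0 + 11 = 11
  Event 11 (restock 16): 11 + 16 = 27
  Event 12 (sale 6): sell min(6,27)=6. stock: 27 - 6 = 21. total_sold = 81
Final: stock = 21, total_sold = 81

Checking against threshold 10:
  After event 1: stock=31 > 10
  After event 2: stock=21 > 10
  After event 3: stock=3 <= 10 -> ALERT
  After event 4: stock=0 <= 10 -> ALERT
  After event 5: stock=0 <= 10 -> ALERT
  After event 6: stock=25 > 10
  After event 7: stock=11 > 10
  After event 8: stock=3 <= 10 -> ALERT
  After event 9: stock=0 <= 10 -> ALERT
  After event 10: stock=11 > 10
  After event 11: stock=27 > 10
  After event 12: stock=21 > 10
Alert events: [3, 4, 5, 8, 9]. Count = 5

Answer: 5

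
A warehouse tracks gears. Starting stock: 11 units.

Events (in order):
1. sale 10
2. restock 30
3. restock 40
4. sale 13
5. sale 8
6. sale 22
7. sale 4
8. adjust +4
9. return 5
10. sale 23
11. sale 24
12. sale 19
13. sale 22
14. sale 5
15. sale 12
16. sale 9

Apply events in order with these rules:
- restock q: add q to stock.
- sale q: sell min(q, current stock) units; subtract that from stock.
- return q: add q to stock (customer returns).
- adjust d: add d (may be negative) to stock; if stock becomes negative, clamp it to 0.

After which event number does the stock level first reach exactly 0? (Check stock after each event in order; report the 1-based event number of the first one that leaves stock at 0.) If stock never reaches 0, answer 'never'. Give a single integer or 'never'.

Answer: 11

Derivation:
Processing events:
Start: stock = 11
  Event 1 (sale 10): sell min(10,11)=10. stock: 11 - 10 = 1. total_sold = 10
  Event 2 (restock 30): 1 + 30 = 31
  Event 3 (restock 40): 31 + 40 = 71
  Event 4 (sale 13): sell min(13,71)=13. stock: 71 - 13 = 58. total_sold = 23
  Event 5 (sale 8): sell min(8,58)=8. stock: 58 - 8 = 50. total_sold = 31
  Event 6 (sale 22): sell min(22,50)=22. stock: 50 - 22 = 28. total_sold = 53
  Event 7 (sale 4): sell min(4,28)=4. stock: 28 - 4 = 24. total_sold = 57
  Event 8 (adjust +4): 24 + 4 = 28
  Event 9 (return 5): 28 + 5 = 33
  Event 10 (sale 23): sell min(23,33)=23. stock: 33 - 23 = 10. total_sold = 80
  Event 11 (sale 24): sell min(24,10)=10. stock: 10 - 10 = 0. total_sold = 90
  Event 12 (sale 19): sell min(19,0)=0. stock: 0 - 0 = 0. total_sold = 90
  Event 13 (sale 22): sell min(22,0)=0. stock: 0 - 0 = 0. total_sold = 90
  Event 14 (sale 5): sell min(5,0)=0. stock: 0 - 0 = 0. total_sold = 90
  Event 15 (sale 12): sell min(12,0)=0. stock: 0 - 0 = 0. total_sold = 90
  Event 16 (sale 9): sell min(9,0)=0. stock: 0 - 0 = 0. total_sold = 90
Final: stock = 0, total_sold = 90

First zero at event 11.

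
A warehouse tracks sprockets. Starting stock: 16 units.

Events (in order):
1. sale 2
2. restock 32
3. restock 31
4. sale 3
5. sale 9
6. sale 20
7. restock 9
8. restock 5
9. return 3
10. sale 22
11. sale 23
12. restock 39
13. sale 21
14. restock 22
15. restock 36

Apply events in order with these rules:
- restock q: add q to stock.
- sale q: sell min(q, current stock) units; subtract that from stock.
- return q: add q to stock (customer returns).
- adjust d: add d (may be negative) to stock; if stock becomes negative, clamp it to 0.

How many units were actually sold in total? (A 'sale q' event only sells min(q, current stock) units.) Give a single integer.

Answer: 100

Derivation:
Processing events:
Start: stock = 16
  Event 1 (sale 2): sell min(2,16)=2. stock: 16 - 2 = 14. total_sold = 2
  Event 2 (restock 32): 14 + 32 = 46
  Event 3 (restock 31): 46 + 31 = 77
  Event 4 (sale 3): sell min(3,77)=3. stock: 77 - 3 = 74. total_sold = 5
  Event 5 (sale 9): sell min(9,74)=9. stock: 74 - 9 = 65. total_sold = 14
  Event 6 (sale 20): sell min(20,65)=20. stock: 65 - 20 = 45. total_sold = 34
  Event 7 (restock 9): 45 + 9 = 54
  Event 8 (restock 5): 54 + 5 = 59
  Event 9 (return 3): 59 + 3 = 62
  Event 10 (sale 22): sell min(22,62)=22. stock: 62 - 22 = 40. total_sold = 56
  Event 11 (sale 23): sell min(23,40)=23. stock: 40 - 23 = 17. total_sold = 79
  Event 12 (restock 39): 17 + 39 = 56
  Event 13 (sale 21): sell min(21,56)=21. stock: 56 - 21 = 35. total_sold = 100
  Event 14 (restock 22): 35 + 22 = 57
  Event 15 (restock 36): 57 + 36 = 93
Final: stock = 93, total_sold = 100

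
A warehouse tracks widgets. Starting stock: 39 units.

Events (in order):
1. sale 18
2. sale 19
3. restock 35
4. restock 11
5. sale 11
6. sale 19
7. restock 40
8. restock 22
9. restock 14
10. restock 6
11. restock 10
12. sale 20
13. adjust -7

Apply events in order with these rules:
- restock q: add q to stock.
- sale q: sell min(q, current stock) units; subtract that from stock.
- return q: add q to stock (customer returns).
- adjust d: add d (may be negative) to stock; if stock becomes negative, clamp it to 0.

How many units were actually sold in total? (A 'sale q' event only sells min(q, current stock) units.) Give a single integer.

Answer: 87

Derivation:
Processing events:
Start: stock = 39
  Event 1 (sale 18): sell min(18,39)=18. stock: 39 - 18 = 21. total_sold = 18
  Event 2 (sale 19): sell min(19,21)=19. stock: 21 - 19 = 2. total_sold = 37
  Event 3 (restock 35): 2 + 35 = 37
  Event 4 (restock 11): 37 + 11 = 48
  Event 5 (sale 11): sell min(11,48)=11. stock: 48 - 11 = 37. total_sold = 48
  Event 6 (sale 19): sell min(19,37)=19. stock: 37 - 19 = 18. total_sold = 67
  Event 7 (restock 40): 18 + 40 = 58
  Event 8 (restock 22): 58 + 22 = 80
  Event 9 (restock 14): 80 + 14 = 94
  Event 10 (restock 6): 94 + 6 = 100
  Event 11 (restock 10): 100 + 10 = 110
  Event 12 (sale 20): sell min(20,110)=20. stock: 110 - 20 = 90. total_sold = 87
  Event 13 (adjust -7): 90 + -7 = 83
Final: stock = 83, total_sold = 87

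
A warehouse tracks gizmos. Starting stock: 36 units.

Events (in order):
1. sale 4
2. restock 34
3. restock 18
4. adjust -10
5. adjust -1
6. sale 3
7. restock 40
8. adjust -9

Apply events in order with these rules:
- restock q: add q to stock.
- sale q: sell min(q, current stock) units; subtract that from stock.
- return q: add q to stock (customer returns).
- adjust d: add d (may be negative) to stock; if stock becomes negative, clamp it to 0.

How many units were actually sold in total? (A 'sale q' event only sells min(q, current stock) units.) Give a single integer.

Processing events:
Start: stock = 36
  Event 1 (sale 4): sell min(4,36)=4. stock: 36 - 4 = 32. total_sold = 4
  Event 2 (restock 34): 32 + 34 = 66
  Event 3 (restock 18): 66 + 18 = 84
  Event 4 (adjust -10): 84 + -10 = 74
  Event 5 (adjust -1): 74 + -1 = 73
  Event 6 (sale 3): sell min(3,73)=3. stock: 73 - 3 = 70. total_sold = 7
  Event 7 (restock 40): 70 + 40 = 110
  Event 8 (adjust -9): 110 + -9 = 101
Final: stock = 101, total_sold = 7

Answer: 7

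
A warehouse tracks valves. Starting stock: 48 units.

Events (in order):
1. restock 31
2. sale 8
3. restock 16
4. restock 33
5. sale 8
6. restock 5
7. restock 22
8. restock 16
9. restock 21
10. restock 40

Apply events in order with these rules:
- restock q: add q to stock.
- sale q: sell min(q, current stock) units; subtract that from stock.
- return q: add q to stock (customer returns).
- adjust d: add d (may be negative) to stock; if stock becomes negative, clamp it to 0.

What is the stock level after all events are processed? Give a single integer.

Answer: 216

Derivation:
Processing events:
Start: stock = 48
  Event 1 (restock 31): 48 + 31 = 79
  Event 2 (sale 8): sell min(8,79)=8. stock: 79 - 8 = 71. total_sold = 8
  Event 3 (restock 16): 71 + 16 = 87
  Event 4 (restock 33): 87 + 33 = 120
  Event 5 (sale 8): sell min(8,120)=8. stock: 120 - 8 = 112. total_sold = 16
  Event 6 (restock 5): 112 + 5 = 117
  Event 7 (restock 22): 117 + 22 = 139
  Event 8 (restock 16): 139 + 16 = 155
  Event 9 (restock 21): 155 + 21 = 176
  Event 10 (restock 40): 176 + 40 = 216
Final: stock = 216, total_sold = 16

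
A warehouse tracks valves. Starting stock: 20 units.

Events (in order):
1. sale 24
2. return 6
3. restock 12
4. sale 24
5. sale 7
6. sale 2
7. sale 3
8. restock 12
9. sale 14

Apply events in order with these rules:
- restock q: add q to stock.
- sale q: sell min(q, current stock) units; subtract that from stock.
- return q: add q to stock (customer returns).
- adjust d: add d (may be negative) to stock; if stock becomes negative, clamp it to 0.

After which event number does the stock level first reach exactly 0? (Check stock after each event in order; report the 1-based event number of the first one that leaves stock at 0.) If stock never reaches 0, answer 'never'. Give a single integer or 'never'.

Answer: 1

Derivation:
Processing events:
Start: stock = 20
  Event 1 (sale 24): sell min(24,20)=20. stock: 20 - 20 = 0. total_sold = 20
  Event 2 (return 6): 0 + 6 = 6
  Event 3 (restock 12): 6 + 12 = 18
  Event 4 (sale 24): sell min(24,18)=18. stock: 18 - 18 = 0. total_sold = 38
  Event 5 (sale 7): sell min(7,0)=0. stock: 0 - 0 = 0. total_sold = 38
  Event 6 (sale 2): sell min(2,0)=0. stock: 0 - 0 = 0. total_sold = 38
  Event 7 (sale 3): sell min(3,0)=0. stock: 0 - 0 = 0. total_sold = 38
  Event 8 (restock 12): 0 + 12 = 12
  Event 9 (sale 14): sell min(14,12)=12. stock: 12 - 12 = 0. total_sold = 50
Final: stock = 0, total_sold = 50

First zero at event 1.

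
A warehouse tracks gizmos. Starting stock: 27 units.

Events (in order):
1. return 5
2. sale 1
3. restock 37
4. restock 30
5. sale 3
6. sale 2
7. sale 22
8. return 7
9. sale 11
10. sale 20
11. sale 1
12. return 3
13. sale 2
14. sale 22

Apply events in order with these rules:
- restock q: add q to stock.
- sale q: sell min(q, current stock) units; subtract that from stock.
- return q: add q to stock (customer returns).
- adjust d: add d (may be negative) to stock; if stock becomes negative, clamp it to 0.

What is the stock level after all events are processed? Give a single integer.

Answer: 25

Derivation:
Processing events:
Start: stock = 27
  Event 1 (return 5): 27 + 5 = 32
  Event 2 (sale 1): sell min(1,32)=1. stock: 32 - 1 = 31. total_sold = 1
  Event 3 (restock 37): 31 + 37 = 68
  Event 4 (restock 30): 68 + 30 = 98
  Event 5 (sale 3): sell min(3,98)=3. stock: 98 - 3 = 95. total_sold = 4
  Event 6 (sale 2): sell min(2,95)=2. stock: 95 - 2 = 93. total_sold = 6
  Event 7 (sale 22): sell min(22,93)=22. stock: 93 - 22 = 71. total_sold = 28
  Event 8 (return 7): 71 + 7 = 78
  Event 9 (sale 11): sell min(11,78)=11. stock: 78 - 11 = 67. total_sold = 39
  Event 10 (sale 20): sell min(20,67)=20. stock: 67 - 20 = 47. total_sold = 59
  Event 11 (sale 1): sell min(1,47)=1. stock: 47 - 1 = 46. total_sold = 60
  Event 12 (return 3): 46 + 3 = 49
  Event 13 (sale 2): sell min(2,49)=2. stock: 49 - 2 = 47. total_sold = 62
  Event 14 (sale 22): sell min(22,47)=22. stock: 47 - 22 = 25. total_sold = 84
Final: stock = 25, total_sold = 84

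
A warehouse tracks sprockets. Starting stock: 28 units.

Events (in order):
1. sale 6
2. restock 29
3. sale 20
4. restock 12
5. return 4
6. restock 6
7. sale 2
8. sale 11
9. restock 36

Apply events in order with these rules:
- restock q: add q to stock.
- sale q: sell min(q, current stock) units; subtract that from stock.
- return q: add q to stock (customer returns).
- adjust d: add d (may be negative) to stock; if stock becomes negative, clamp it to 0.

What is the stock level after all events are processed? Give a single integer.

Answer: 76

Derivation:
Processing events:
Start: stock = 28
  Event 1 (sale 6): sell min(6,28)=6. stock: 28 - 6 = 22. total_sold = 6
  Event 2 (restock 29): 22 + 29 = 51
  Event 3 (sale 20): sell min(20,51)=20. stock: 51 - 20 = 31. total_sold = 26
  Event 4 (restock 12): 31 + 12 = 43
  Event 5 (return 4): 43 + 4 = 47
  Event 6 (restock 6): 47 + 6 = 53
  Event 7 (sale 2): sell min(2,53)=2. stock: 53 - 2 = 51. total_sold = 28
  Event 8 (sale 11): sell min(11,51)=11. stock: 51 - 11 = 40. total_sold = 39
  Event 9 (restock 36): 40 + 36 = 76
Final: stock = 76, total_sold = 39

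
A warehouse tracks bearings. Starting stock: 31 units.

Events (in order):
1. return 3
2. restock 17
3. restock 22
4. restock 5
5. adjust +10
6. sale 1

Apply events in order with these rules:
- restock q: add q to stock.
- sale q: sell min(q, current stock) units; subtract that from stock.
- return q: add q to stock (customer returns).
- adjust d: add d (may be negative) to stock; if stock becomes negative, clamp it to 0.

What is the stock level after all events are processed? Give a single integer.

Answer: 87

Derivation:
Processing events:
Start: stock = 31
  Event 1 (return 3): 31 + 3 = 34
  Event 2 (restock 17): 34 + 17 = 51
  Event 3 (restock 22): 51 + 22 = 73
  Event 4 (restock 5): 73 + 5 = 78
  Event 5 (adjust +10): 78 + 10 = 88
  Event 6 (sale 1): sell min(1,88)=1. stock: 88 - 1 = 87. total_sold = 1
Final: stock = 87, total_sold = 1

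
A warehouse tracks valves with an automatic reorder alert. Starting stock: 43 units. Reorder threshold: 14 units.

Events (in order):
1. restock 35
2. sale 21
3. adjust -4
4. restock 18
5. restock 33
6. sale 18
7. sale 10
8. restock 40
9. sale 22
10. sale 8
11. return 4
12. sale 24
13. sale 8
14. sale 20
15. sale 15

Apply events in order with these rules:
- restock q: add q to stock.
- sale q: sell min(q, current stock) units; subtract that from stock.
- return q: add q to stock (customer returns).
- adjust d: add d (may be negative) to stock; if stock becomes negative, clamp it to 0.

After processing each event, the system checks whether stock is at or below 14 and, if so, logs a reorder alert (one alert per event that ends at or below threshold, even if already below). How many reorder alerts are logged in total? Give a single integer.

Answer: 0

Derivation:
Processing events:
Start: stock = 43
  Event 1 (restock 35): 43 + 35 = 78
  Event 2 (sale 21): sell min(21,78)=21. stock: 78 - 21 = 57. total_sold = 21
  Event 3 (adjust -4): 57 + -4 = 53
  Event 4 (restock 18): 53 + 18 = 71
  Event 5 (restock 33): 71 + 33 = 104
  Event 6 (sale 18): sell min(18,104)=18. stock: 104 - 18 = 86. total_sold = 39
  Event 7 (sale 10): sell min(10,86)=10. stock: 86 - 10 = 76. total_sold = 49
  Event 8 (restock 40): 76 + 40 = 116
  Event 9 (sale 22): sell min(22,116)=22. stock: 116 - 22 = 94. total_sold = 71
  Event 10 (sale 8): sell min(8,94)=8. stock: 94 - 8 = 86. total_sold = 79
  Event 11 (return 4): 86 + 4 = 90
  Event 12 (sale 24): sell min(24,90)=24. stock: 90 - 24 = 66. total_sold = 103
  Event 13 (sale 8): sell min(8,66)=8. stock: 66 - 8 = 58. total_sold = 111
  Event 14 (sale 20): sell min(20,58)=20. stock: 58 - 20 = 38. total_sold = 131
  Event 15 (sale 15): sell min(15,38)=15. stock: 38 - 15 = 23. total_sold = 146
Final: stock = 23, total_sold = 146

Checking against threshold 14:
  After event 1: stock=78 > 14
  After event 2: stock=57 > 14
  After event 3: stock=53 > 14
  After event 4: stock=71 > 14
  After event 5: stock=104 > 14
  After event 6: stock=86 > 14
  After event 7: stock=76 > 14
  After event 8: stock=116 > 14
  After event 9: stock=94 > 14
  After event 10: stock=86 > 14
  After event 11: stock=90 > 14
  After event 12: stock=66 > 14
  After event 13: stock=58 > 14
  After event 14: stock=38 > 14
  After event 15: stock=23 > 14
Alert events: []. Count = 0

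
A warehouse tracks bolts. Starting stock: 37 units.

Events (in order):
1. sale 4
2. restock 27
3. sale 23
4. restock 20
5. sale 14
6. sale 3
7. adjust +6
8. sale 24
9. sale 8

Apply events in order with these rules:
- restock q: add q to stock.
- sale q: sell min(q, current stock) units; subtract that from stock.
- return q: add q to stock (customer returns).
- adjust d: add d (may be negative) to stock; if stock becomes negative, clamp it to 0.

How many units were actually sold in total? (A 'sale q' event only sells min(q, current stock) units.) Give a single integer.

Processing events:
Start: stock = 37
  Event 1 (sale 4): sell min(4,37)=4. stock: 37 - 4 = 33. total_sold = 4
  Event 2 (restock 27): 33 + 27 = 60
  Event 3 (sale 23): sell min(23,60)=23. stock: 60 - 23 = 37. total_sold = 27
  Event 4 (restock 20): 37 + 20 = 57
  Event 5 (sale 14): sell min(14,57)=14. stock: 57 - 14 = 43. total_sold = 41
  Event 6 (sale 3): sell min(3,43)=3. stock: 43 - 3 = 40. total_sold = 44
  Event 7 (adjust +6): 40 + 6 = 46
  Event 8 (sale 24): sell min(24,46)=24. stock: 46 - 24 = 22. total_sold = 68
  Event 9 (sale 8): sell min(8,22)=8. stock: 22 - 8 = 14. total_sold = 76
Final: stock = 14, total_sold = 76

Answer: 76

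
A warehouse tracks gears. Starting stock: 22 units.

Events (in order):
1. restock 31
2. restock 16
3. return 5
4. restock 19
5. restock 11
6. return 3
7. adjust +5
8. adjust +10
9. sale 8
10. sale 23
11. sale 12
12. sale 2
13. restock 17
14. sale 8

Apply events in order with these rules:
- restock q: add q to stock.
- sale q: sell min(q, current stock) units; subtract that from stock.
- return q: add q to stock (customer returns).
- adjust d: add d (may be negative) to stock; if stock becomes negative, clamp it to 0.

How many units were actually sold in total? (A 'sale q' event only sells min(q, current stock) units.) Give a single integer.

Answer: 53

Derivation:
Processing events:
Start: stock = 22
  Event 1 (restock 31): 22 + 31 = 53
  Event 2 (restock 16): 53 + 16 = 69
  Event 3 (return 5): 69 + 5 = 74
  Event 4 (restock 19): 74 + 19 = 93
  Event 5 (restock 11): 93 + 11 = 104
  Event 6 (return 3): 104 + 3 = 107
  Event 7 (adjust +5): 107 + 5 = 112
  Event 8 (adjust +10): 112 + 10 = 122
  Event 9 (sale 8): sell min(8,122)=8. stock: 122 - 8 = 114. total_sold = 8
  Event 10 (sale 23): sell min(23,114)=23. stock: 114 - 23 = 91. total_sold = 31
  Event 11 (sale 12): sell min(12,91)=12. stock: 91 - 12 = 79. total_sold = 43
  Event 12 (sale 2): sell min(2,79)=2. stock: 79 - 2 = 77. total_sold = 45
  Event 13 (restock 17): 77 + 17 = 94
  Event 14 (sale 8): sell min(8,94)=8. stock: 94 - 8 = 86. total_sold = 53
Final: stock = 86, total_sold = 53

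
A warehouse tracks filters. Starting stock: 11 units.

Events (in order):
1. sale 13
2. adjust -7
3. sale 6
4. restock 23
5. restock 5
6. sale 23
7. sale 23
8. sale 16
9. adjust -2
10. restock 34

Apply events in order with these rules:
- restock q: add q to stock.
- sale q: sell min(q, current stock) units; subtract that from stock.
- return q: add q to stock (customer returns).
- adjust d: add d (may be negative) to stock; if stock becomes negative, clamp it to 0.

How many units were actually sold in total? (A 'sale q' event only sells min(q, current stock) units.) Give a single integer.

Processing events:
Start: stock = 11
  Event 1 (sale 13): sell min(13,11)=11. stock: 11 - 11 = 0. total_sold = 11
  Event 2 (adjust -7): 0 + -7 = 0 (clamped to 0)
  Event 3 (sale 6): sell min(6,0)=0. stock: 0 - 0 = 0. total_sold = 11
  Event 4 (restock 23): 0 + 23 = 23
  Event 5 (restock 5): 23 + 5 = 28
  Event 6 (sale 23): sell min(23,28)=23. stock: 28 - 23 = 5. total_sold = 34
  Event 7 (sale 23): sell min(23,5)=5. stock: 5 - 5 = 0. total_sold = 39
  Event 8 (sale 16): sell min(16,0)=0. stock: 0 - 0 = 0. total_sold = 39
  Event 9 (adjust -2): 0 + -2 = 0 (clamped to 0)
  Event 10 (restock 34): 0 + 34 = 34
Final: stock = 34, total_sold = 39

Answer: 39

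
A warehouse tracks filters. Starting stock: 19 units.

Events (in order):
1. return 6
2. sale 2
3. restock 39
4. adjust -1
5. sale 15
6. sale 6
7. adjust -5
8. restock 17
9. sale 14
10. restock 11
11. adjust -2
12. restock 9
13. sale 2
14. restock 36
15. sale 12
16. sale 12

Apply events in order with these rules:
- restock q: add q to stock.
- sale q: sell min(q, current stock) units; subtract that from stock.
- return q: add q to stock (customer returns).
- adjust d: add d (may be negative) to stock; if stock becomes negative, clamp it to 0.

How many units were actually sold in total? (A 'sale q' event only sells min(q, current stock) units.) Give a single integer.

Answer: 63

Derivation:
Processing events:
Start: stock = 19
  Event 1 (return 6): 19 + 6 = 25
  Event 2 (sale 2): sell min(2,25)=2. stock: 25 - 2 = 23. total_sold = 2
  Event 3 (restock 39): 23 + 39 = 62
  Event 4 (adjust -1): 62 + -1 = 61
  Event 5 (sale 15): sell min(15,61)=15. stock: 61 - 15 = 46. total_sold = 17
  Event 6 (sale 6): sell min(6,46)=6. stock: 46 - 6 = 40. total_sold = 23
  Event 7 (adjust -5): 40 + -5 = 35
  Event 8 (restock 17): 35 + 17 = 52
  Event 9 (sale 14): sell min(14,52)=14. stock: 52 - 14 = 38. total_sold = 37
  Event 10 (restock 11): 38 + 11 = 49
  Event 11 (adjust -2): 49 + -2 = 47
  Event 12 (restock 9): 47 + 9 = 56
  Event 13 (sale 2): sell min(2,56)=2. stock: 56 - 2 = 54. total_sold = 39
  Event 14 (restock 36): 54 + 36 = 90
  Event 15 (sale 12): sell min(12,90)=12. stock: 90 - 12 = 78. total_sold = 51
  Event 16 (sale 12): sell min(12,78)=12. stock: 78 - 12 = 66. total_sold = 63
Final: stock = 66, total_sold = 63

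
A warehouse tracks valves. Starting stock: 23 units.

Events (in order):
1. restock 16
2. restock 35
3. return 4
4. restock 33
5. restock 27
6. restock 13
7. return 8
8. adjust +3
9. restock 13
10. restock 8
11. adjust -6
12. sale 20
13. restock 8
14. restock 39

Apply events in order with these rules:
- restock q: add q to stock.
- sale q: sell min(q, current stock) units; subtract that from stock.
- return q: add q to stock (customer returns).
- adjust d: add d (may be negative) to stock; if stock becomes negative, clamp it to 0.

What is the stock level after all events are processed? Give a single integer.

Answer: 204

Derivation:
Processing events:
Start: stock = 23
  Event 1 (restock 16): 23 + 16 = 39
  Event 2 (restock 35): 39 + 35 = 74
  Event 3 (return 4): 74 + 4 = 78
  Event 4 (restock 33): 78 + 33 = 111
  Event 5 (restock 27): 111 + 27 = 138
  Event 6 (restock 13): 138 + 13 = 151
  Event 7 (return 8): 151 + 8 = 159
  Event 8 (adjust +3): 159 + 3 = 162
  Event 9 (restock 13): 162 + 13 = 175
  Event 10 (restock 8): 175 + 8 = 183
  Event 11 (adjust -6): 183 + -6 = 177
  Event 12 (sale 20): sell min(20,177)=20. stock: 177 - 20 = 157. total_sold = 20
  Event 13 (restock 8): 157 + 8 = 165
  Event 14 (restock 39): 165 + 39 = 204
Final: stock = 204, total_sold = 20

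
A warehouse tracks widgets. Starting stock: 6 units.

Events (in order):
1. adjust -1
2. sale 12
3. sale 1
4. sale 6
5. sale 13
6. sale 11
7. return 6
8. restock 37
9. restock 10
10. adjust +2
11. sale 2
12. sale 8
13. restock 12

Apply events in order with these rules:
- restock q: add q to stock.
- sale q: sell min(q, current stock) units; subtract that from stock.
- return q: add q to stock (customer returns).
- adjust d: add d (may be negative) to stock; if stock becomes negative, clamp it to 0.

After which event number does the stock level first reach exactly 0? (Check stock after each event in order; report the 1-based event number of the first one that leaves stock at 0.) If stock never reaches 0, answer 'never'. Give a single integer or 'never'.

Processing events:
Start: stock = 6
  Event 1 (adjust -1): 6 + -1 = 5
  Event 2 (sale 12): sell min(12,5)=5. stock: 5 - 5 = 0. total_sold = 5
  Event 3 (sale 1): sell min(1,0)=0. stock: 0 - 0 = 0. total_sold = 5
  Event 4 (sale 6): sell min(6,0)=0. stock: 0 - 0 = 0. total_sold = 5
  Event 5 (sale 13): sell min(13,0)=0. stock: 0 - 0 = 0. total_sold = 5
  Event 6 (sale 11): sell min(11,0)=0. stock: 0 - 0 = 0. total_sold = 5
  Event 7 (return 6): 0 + 6 = 6
  Event 8 (restock 37): 6 + 37 = 43
  Event 9 (restock 10): 43 + 10 = 53
  Event 10 (adjust +2): 53 + 2 = 55
  Event 11 (sale 2): sell min(2,55)=2. stock: 55 - 2 = 53. total_sold = 7
  Event 12 (sale 8): sell min(8,53)=8. stock: 53 - 8 = 45. total_sold = 15
  Event 13 (restock 12): 45 + 12 = 57
Final: stock = 57, total_sold = 15

First zero at event 2.

Answer: 2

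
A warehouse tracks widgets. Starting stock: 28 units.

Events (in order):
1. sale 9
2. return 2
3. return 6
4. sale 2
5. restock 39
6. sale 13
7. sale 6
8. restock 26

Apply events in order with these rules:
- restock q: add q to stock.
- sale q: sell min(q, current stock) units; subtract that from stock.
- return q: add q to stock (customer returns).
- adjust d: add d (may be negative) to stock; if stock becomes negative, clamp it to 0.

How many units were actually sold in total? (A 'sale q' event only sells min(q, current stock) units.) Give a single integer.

Answer: 30

Derivation:
Processing events:
Start: stock = 28
  Event 1 (sale 9): sell min(9,28)=9. stock: 28 - 9 = 19. total_sold = 9
  Event 2 (return 2): 19 + 2 = 21
  Event 3 (return 6): 21 + 6 = 27
  Event 4 (sale 2): sell min(2,27)=2. stock: 27 - 2 = 25. total_sold = 11
  Event 5 (restock 39): 25 + 39 = 64
  Event 6 (sale 13): sell min(13,64)=13. stock: 64 - 13 = 51. total_sold = 24
  Event 7 (sale 6): sell min(6,51)=6. stock: 51 - 6 = 45. total_sold = 30
  Event 8 (restock 26): 45 + 26 = 71
Final: stock = 71, total_sold = 30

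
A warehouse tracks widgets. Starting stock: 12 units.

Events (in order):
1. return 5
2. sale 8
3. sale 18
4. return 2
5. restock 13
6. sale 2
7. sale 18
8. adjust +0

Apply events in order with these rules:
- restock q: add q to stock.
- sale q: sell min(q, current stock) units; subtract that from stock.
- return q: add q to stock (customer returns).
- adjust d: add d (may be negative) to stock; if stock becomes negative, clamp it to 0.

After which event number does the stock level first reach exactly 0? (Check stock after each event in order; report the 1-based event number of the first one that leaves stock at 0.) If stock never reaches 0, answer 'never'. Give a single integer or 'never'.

Processing events:
Start: stock = 12
  Event 1 (return 5): 12 + 5 = 17
  Event 2 (sale 8): sell min(8,17)=8. stock: 17 - 8 = 9. total_sold = 8
  Event 3 (sale 18): sell min(18,9)=9. stock: 9 - 9 = 0. total_sold = 17
  Event 4 (return 2): 0 + 2 = 2
  Event 5 (restock 13): 2 + 13 = 15
  Event 6 (sale 2): sell min(2,15)=2. stock: 15 - 2 = 13. total_sold = 19
  Event 7 (sale 18): sell min(18,13)=13. stock: 13 - 13 = 0. total_sold = 32
  Event 8 (adjust +0): 0 + 0 = 0
Final: stock = 0, total_sold = 32

First zero at event 3.

Answer: 3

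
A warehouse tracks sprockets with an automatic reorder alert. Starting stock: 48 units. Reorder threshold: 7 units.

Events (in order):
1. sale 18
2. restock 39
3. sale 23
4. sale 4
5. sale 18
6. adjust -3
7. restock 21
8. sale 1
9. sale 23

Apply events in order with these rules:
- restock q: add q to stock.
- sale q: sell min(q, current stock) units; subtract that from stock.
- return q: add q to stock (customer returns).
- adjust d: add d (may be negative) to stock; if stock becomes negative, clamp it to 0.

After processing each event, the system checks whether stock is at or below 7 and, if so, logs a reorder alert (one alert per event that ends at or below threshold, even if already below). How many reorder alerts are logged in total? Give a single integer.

Processing events:
Start: stock = 48
  Event 1 (sale 18): sell min(18,48)=18. stock: 48 - 18 = 30. total_sold = 18
  Event 2 (restock 39): 30 + 39 = 69
  Event 3 (sale 23): sell min(23,69)=23. stock: 69 - 23 = 46. total_sold = 41
  Event 4 (sale 4): sell min(4,46)=4. stock: 46 - 4 = 42. total_sold = 45
  Event 5 (sale 18): sell min(18,42)=18. stock: 42 - 18 = 24. total_sold = 63
  Event 6 (adjust -3): 24 + -3 = 21
  Event 7 (restock 21): 21 + 21 = 42
  Event 8 (sale 1): sell min(1,42)=1. stock: 42 - 1 = 41. total_sold = 64
  Event 9 (sale 23): sell min(23,41)=23. stock: 41 - 23 = 18. total_sold = 87
Final: stock = 18, total_sold = 87

Checking against threshold 7:
  After event 1: stock=30 > 7
  After event 2: stock=69 > 7
  After event 3: stock=46 > 7
  After event 4: stock=42 > 7
  After event 5: stock=24 > 7
  After event 6: stock=21 > 7
  After event 7: stock=42 > 7
  After event 8: stock=41 > 7
  After event 9: stock=18 > 7
Alert events: []. Count = 0

Answer: 0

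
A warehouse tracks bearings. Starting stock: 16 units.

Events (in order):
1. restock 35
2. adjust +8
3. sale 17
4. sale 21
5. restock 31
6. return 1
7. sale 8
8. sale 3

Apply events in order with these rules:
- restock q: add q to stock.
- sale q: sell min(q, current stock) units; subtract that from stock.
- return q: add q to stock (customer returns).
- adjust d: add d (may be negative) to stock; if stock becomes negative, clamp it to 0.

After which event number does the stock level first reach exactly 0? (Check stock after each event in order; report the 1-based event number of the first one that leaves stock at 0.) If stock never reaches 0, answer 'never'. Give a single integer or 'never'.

Processing events:
Start: stock = 16
  Event 1 (restock 35): 16 + 35 = 51
  Event 2 (adjust +8): 51 + 8 = 59
  Event 3 (sale 17): sell min(17,59)=17. stock: 59 - 17 = 42. total_sold = 17
  Event 4 (sale 21): sell min(21,42)=21. stock: 42 - 21 = 21. total_sold = 38
  Event 5 (restock 31): 21 + 31 = 52
  Event 6 (return 1): 52 + 1 = 53
  Event 7 (sale 8): sell min(8,53)=8. stock: 53 - 8 = 45. total_sold = 46
  Event 8 (sale 3): sell min(3,45)=3. stock: 45 - 3 = 42. total_sold = 49
Final: stock = 42, total_sold = 49

Stock never reaches 0.

Answer: never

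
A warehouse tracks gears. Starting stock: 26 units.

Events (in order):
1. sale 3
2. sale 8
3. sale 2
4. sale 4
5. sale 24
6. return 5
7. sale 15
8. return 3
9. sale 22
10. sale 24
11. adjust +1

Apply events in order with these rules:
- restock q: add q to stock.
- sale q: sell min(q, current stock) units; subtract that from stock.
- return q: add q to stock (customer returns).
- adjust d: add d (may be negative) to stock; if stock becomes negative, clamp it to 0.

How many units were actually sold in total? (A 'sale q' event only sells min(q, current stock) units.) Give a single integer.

Answer: 34

Derivation:
Processing events:
Start: stock = 26
  Event 1 (sale 3): sell min(3,26)=3. stock: 26 - 3 = 23. total_sold = 3
  Event 2 (sale 8): sell min(8,23)=8. stock: 23 - 8 = 15. total_sold = 11
  Event 3 (sale 2): sell min(2,15)=2. stock: 15 - 2 = 13. total_sold = 13
  Event 4 (sale 4): sell min(4,13)=4. stock: 13 - 4 = 9. total_sold = 17
  Event 5 (sale 24): sell min(24,9)=9. stock: 9 - 9 = 0. total_sold = 26
  Event 6 (return 5): 0 + 5 = 5
  Event 7 (sale 15): sell min(15,5)=5. stock: 5 - 5 = 0. total_sold = 31
  Event 8 (return 3): 0 + 3 = 3
  Event 9 (sale 22): sell min(22,3)=3. stock: 3 - 3 = 0. total_sold = 34
  Event 10 (sale 24): sell min(24,0)=0. stock: 0 - 0 = 0. total_sold = 34
  Event 11 (adjust +1): 0 + 1 = 1
Final: stock = 1, total_sold = 34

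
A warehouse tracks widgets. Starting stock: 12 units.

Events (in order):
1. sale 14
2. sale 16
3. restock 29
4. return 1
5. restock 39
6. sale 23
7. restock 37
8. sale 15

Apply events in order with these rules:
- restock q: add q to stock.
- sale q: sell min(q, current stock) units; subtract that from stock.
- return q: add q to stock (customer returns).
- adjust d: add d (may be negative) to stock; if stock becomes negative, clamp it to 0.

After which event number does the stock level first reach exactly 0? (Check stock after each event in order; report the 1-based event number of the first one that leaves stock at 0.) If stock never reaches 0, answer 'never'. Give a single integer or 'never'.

Processing events:
Start: stock = 12
  Event 1 (sale 14): sell min(14,12)=12. stock: 12 - 12 = 0. total_sold = 12
  Event 2 (sale 16): sell min(16,0)=0. stock: 0 - 0 = 0. total_sold = 12
  Event 3 (restock 29): 0 + 29 = 29
  Event 4 (return 1): 29 + 1 = 30
  Event 5 (restock 39): 30 + 39 = 69
  Event 6 (sale 23): sell min(23,69)=23. stock: 69 - 23 = 46. total_sold = 35
  Event 7 (restock 37): 46 + 37 = 83
  Event 8 (sale 15): sell min(15,83)=15. stock: 83 - 15 = 68. total_sold = 50
Final: stock = 68, total_sold = 50

First zero at event 1.

Answer: 1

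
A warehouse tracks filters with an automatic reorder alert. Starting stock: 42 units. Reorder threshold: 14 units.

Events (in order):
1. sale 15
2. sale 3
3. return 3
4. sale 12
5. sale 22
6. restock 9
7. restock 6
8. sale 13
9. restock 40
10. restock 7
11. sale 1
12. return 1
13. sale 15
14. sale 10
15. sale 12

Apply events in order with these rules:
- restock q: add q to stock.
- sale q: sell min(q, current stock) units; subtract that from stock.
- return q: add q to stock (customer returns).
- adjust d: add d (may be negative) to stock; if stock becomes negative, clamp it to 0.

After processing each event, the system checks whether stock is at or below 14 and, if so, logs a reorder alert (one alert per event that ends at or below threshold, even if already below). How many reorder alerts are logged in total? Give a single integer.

Processing events:
Start: stock = 42
  Event 1 (sale 15): sell min(15,42)=15. stock: 42 - 15 = 27. total_sold = 15
  Event 2 (sale 3): sell min(3,27)=3. stock: 27 - 3 = 24. total_sold = 18
  Event 3 (return 3): 24 + 3 = 27
  Event 4 (sale 12): sell min(12,27)=12. stock: 27 - 12 = 15. total_sold = 30
  Event 5 (sale 22): sell min(22,15)=15. stock: 15 - 15 = 0. total_sold = 45
  Event 6 (restock 9): 0 + 9 = 9
  Event 7 (restock 6): 9 + 6 = 15
  Event 8 (sale 13): sell min(13,15)=13. stock: 15 - 13 = 2. total_sold = 58
  Event 9 (restock 40): 2 + 40 = 42
  Event 10 (restock 7): 42 + 7 = 49
  Event 11 (sale 1): sell min(1,49)=1. stock: 49 - 1 = 48. total_sold = 59
  Event 12 (return 1): 48 + 1 = 49
  Event 13 (sale 15): sell min(15,49)=15. stock: 49 - 15 = 34. total_sold = 74
  Event 14 (sale 10): sell min(10,34)=10. stock: 34 - 10 = 24. total_sold = 84
  Event 15 (sale 12): sell min(12,24)=12. stock: 24 - 12 = 12. total_sold = 96
Final: stock = 12, total_sold = 96

Checking against threshold 14:
  After event 1: stock=27 > 14
  After event 2: stock=24 > 14
  After event 3: stock=27 > 14
  After event 4: stock=15 > 14
  After event 5: stock=0 <= 14 -> ALERT
  After event 6: stock=9 <= 14 -> ALERT
  After event 7: stock=15 > 14
  After event 8: stock=2 <= 14 -> ALERT
  After event 9: stock=42 > 14
  After event 10: stock=49 > 14
  After event 11: stock=48 > 14
  After event 12: stock=49 > 14
  After event 13: stock=34 > 14
  After event 14: stock=24 > 14
  After event 15: stock=12 <= 14 -> ALERT
Alert events: [5, 6, 8, 15]. Count = 4

Answer: 4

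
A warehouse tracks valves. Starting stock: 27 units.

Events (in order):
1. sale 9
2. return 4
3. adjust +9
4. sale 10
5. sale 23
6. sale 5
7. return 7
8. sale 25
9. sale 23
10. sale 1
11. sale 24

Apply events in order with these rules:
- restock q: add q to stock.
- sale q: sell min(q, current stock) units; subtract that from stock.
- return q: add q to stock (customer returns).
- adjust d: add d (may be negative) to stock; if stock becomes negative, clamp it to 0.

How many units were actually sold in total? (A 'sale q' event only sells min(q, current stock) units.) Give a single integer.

Answer: 47

Derivation:
Processing events:
Start: stock = 27
  Event 1 (sale 9): sell min(9,27)=9. stock: 27 - 9 = 18. total_sold = 9
  Event 2 (return 4): 18 + 4 = 22
  Event 3 (adjust +9): 22 + 9 = 31
  Event 4 (sale 10): sell min(10,31)=10. stock: 31 - 10 = 21. total_sold = 19
  Event 5 (sale 23): sell min(23,21)=21. stock: 21 - 21 = 0. total_sold = 40
  Event 6 (sale 5): sell min(5,0)=0. stock: 0 - 0 = 0. total_sold = 40
  Event 7 (return 7): 0 + 7 = 7
  Event 8 (sale 25): sell min(25,7)=7. stock: 7 - 7 = 0. total_sold = 47
  Event 9 (sale 23): sell min(23,0)=0. stock: 0 - 0 = 0. total_sold = 47
  Event 10 (sale 1): sell min(1,0)=0. stock: 0 - 0 = 0. total_sold = 47
  Event 11 (sale 24): sell min(24,0)=0. stock: 0 - 0 = 0. total_sold = 47
Final: stock = 0, total_sold = 47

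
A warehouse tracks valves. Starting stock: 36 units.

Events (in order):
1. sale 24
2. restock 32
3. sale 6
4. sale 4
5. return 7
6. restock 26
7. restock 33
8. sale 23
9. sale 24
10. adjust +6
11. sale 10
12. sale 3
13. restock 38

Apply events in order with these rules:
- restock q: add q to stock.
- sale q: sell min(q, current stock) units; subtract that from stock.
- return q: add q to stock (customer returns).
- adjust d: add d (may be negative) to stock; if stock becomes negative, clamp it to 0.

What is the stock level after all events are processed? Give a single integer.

Processing events:
Start: stock = 36
  Event 1 (sale 24): sell min(24,36)=24. stock: 36 - 24 = 12. total_sold = 24
  Event 2 (restock 32): 12 + 32 = 44
  Event 3 (sale 6): sell min(6,44)=6. stock: 44 - 6 = 38. total_sold = 30
  Event 4 (sale 4): sell min(4,38)=4. stock: 38 - 4 = 34. total_sold = 34
  Event 5 (return 7): 34 + 7 = 41
  Event 6 (restock 26): 41 + 26 = 67
  Event 7 (restock 33): 67 + 33 = 100
  Event 8 (sale 23): sell min(23,100)=23. stock: 100 - 23 = 77. total_sold = 57
  Event 9 (sale 24): sell min(24,77)=24. stock: 77 - 24 = 53. total_sold = 81
  Event 10 (adjust +6): 53 + 6 = 59
  Event 11 (sale 10): sell min(10,59)=10. stock: 59 - 10 = 49. total_sold = 91
  Event 12 (sale 3): sell min(3,49)=3. stock: 49 - 3 = 46. total_sold = 94
  Event 13 (restock 38): 46 + 38 = 84
Final: stock = 84, total_sold = 94

Answer: 84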